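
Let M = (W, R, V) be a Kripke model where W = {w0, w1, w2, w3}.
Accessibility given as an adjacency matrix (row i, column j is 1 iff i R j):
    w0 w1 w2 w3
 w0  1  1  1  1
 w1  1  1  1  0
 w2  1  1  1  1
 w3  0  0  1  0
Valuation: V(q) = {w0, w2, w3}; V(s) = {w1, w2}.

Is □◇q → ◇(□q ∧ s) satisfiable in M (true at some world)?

No

Recall that □ψ holds at a world iff ψ holds at every accessible world, and ◇ψ holds iff ψ holds at some accessible world.
Let φ = □◇q → ◇(□q ∧ s). Evaluate φ at each world:
  w0 (successors {w0, w1, w2, w3}): φ is false.
  w1 (successors {w0, w1, w2}): φ is false.
  w2 (successors {w0, w1, w2, w3}): φ is false.
  w3 (successors {w2}): φ is false.
For instance, at w3:
  At w3: □◇q is true, ◇(□q ∧ s) is false, so □◇q → ◇(□q ∧ s) is false.
    At w3: □◇q requires ◇q at every successor {w2}.
      At w2: ◇q is true.
    So □◇q is true at w3.
    At w3: ◇(□q ∧ s) requires □q ∧ s at some successor in {w2}.
      At w2: □q ∧ s is false.
    So ◇(□q ∧ s) is false at w3.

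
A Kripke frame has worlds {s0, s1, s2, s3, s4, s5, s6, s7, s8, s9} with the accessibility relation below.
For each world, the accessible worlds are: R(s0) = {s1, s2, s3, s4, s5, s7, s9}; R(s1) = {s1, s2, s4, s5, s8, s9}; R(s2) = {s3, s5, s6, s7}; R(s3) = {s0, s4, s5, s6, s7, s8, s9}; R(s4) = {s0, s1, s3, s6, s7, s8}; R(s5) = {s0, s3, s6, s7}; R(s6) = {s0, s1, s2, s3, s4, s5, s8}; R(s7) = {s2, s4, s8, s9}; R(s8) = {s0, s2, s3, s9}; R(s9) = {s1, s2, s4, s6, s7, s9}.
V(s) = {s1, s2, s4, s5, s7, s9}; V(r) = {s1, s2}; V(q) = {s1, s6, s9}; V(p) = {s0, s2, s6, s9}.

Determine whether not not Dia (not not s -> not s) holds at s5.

Yes

At s5: not Dia (not not s -> not s) is false, so not not Dia (not not s -> not s) is true.
  At s5: Dia (not not s -> not s) is true, so not Dia (not not s -> not s) is false.
    At s5: Dia (not not s -> not s) requires not not s -> not s at some successor in {s0, s3, s6, s7}.
      not not s -> not s holds at s0, so Dia (not not s -> not s) is true at s5.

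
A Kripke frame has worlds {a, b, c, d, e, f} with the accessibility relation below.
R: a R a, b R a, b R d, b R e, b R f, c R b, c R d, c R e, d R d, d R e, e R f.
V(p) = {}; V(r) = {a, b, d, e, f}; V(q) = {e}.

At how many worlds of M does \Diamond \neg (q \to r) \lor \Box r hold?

6

Recall that \Box ψ holds at a world iff ψ holds at every accessible world, and \Diamond ψ holds iff ψ holds at some accessible world.
Let φ = \Diamond \neg (q \to r) \lor \Box r. Evaluate φ at each world:
  a (successors {a}): φ is true.
  b (successors {a, d, e, f}): φ is true.
  c (successors {b, d, e}): φ is true.
  d (successors {d, e}): φ is true.
  e (successors {f}): φ is true.
  f (successors ∅): φ is true.
For instance, at b:
  At b: \Diamond \neg (q \to r) is false, \Box r is true, so \Diamond \neg (q \to r) \lor \Box r is true.
    At b: \Diamond \neg (q \to r) requires \neg (q \to r) at some successor in {a, d, e, f}.
      At a: \neg (q \to r) is false.
      At d: \neg (q \to r) is false.
      At e: \neg (q \to r) is false.
      At f: \neg (q \to r) is false.
    So \Diamond \neg (q \to r) is false at b.
    At b: \Box r requires r at every successor {a, d, e, f}.
      At a: r is true.
      At d: r is true.
      At e: r is true.
      At f: r is true.
    So \Box r is true at b.
Satisfying worlds: {a, b, c, d, e, f}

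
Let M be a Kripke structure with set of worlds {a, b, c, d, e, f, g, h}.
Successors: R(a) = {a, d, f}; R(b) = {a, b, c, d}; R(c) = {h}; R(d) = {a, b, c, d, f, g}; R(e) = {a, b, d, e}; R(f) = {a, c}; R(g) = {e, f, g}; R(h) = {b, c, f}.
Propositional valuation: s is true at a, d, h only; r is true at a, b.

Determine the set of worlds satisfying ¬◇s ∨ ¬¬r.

a, b, g, h

Recall that ◇ψ holds at a world iff ψ holds at some accessible world.
Let φ = ¬◇s ∨ ¬¬r. Evaluate φ at each world:
  a (successors {a, d, f}): φ is true.
  b (successors {a, b, c, d}): φ is true.
  c (successors {h}): φ is false.
  d (successors {a, b, c, d, f, g}): φ is false.
  e (successors {a, b, d, e}): φ is false.
  f (successors {a, c}): φ is false.
  g (successors {e, f, g}): φ is true.
  h (successors {b, c, f}): φ is true.
For instance, at b:
  At b: ¬◇s is false, ¬¬r is true, so ¬◇s ∨ ¬¬r is true.
    At b: ◇s is true, so ¬◇s is false.
      At b: ◇s requires s at some successor in {a, b, c, d}.
        s holds at a, so ◇s is true at b.
Satisfying worlds: {a, b, g, h}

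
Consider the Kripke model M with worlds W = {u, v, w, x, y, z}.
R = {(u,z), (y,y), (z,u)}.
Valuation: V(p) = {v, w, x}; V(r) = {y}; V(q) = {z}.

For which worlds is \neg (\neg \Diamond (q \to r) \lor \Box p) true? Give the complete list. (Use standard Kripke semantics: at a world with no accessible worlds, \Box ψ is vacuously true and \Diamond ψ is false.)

Let φ = \neg (\neg \Diamond (q \to r) \lor \Box p). Evaluate φ at each world:
  u (successors {z}): φ is false.
  v (successors ∅): φ is false.
  w (successors ∅): φ is false.
  x (successors ∅): φ is false.
  y (successors {y}): φ is true.
  z (successors {u}): φ is true.
For instance, at z:
  At z: \neg \Diamond (q \to r) \lor \Box p is false, so \neg (\neg \Diamond (q \to r) \lor \Box p) is true.
    At z: \neg \Diamond (q \to r) is false, \Box p is false, so \neg \Diamond (q \to r) \lor \Box p is false.
      At z: \Diamond (q \to r) is true, so \neg \Diamond (q \to r) is false.
      At z: \Box p requires p at every successor {u}.
        p fails at u, so \Box p is false at z.
Satisfying worlds: {y, z}

y, z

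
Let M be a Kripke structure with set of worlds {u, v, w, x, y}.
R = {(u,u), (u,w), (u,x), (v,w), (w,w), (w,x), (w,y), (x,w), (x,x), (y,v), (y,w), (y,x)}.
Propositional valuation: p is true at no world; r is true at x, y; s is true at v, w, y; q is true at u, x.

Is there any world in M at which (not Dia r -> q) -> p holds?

Yes

Let φ = (not Dia r -> q) -> p. Evaluate φ at each world:
  u (successors {u, w, x}): φ is false.
  v (successors {w}): φ is true.
  w (successors {w, x, y}): φ is false.
  x (successors {w, x}): φ is false.
  y (successors {v, w, x}): φ is false.
Detail at v (witness):
  At v: not Dia r -> q is false, p is false, so (not Dia r -> q) -> p is true.
    At v: not Dia r is true, q is false, so not Dia r -> q is false.
      At v: Dia r is false, so not Dia r is true.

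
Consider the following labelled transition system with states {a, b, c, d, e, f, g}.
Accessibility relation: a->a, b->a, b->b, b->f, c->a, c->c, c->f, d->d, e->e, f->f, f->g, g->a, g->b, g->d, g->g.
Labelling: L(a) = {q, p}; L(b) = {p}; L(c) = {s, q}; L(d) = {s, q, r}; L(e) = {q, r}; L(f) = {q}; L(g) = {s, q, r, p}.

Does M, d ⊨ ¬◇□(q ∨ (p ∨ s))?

No

At d: ◇□(q ∨ (p ∨ s)) is true, so ¬◇□(q ∨ (p ∨ s)) is false.
  At d: ◇□(q ∨ (p ∨ s)) requires □(q ∨ (p ∨ s)) at some successor in {d}.
    □(q ∨ (p ∨ s)) holds at d, so ◇□(q ∨ (p ∨ s)) is true at d.
      At d: □(q ∨ (p ∨ s)) requires q ∨ (p ∨ s) at every successor {d}.
        At d: q ∨ (p ∨ s) is true.
      So □(q ∨ (p ∨ s)) is true at d.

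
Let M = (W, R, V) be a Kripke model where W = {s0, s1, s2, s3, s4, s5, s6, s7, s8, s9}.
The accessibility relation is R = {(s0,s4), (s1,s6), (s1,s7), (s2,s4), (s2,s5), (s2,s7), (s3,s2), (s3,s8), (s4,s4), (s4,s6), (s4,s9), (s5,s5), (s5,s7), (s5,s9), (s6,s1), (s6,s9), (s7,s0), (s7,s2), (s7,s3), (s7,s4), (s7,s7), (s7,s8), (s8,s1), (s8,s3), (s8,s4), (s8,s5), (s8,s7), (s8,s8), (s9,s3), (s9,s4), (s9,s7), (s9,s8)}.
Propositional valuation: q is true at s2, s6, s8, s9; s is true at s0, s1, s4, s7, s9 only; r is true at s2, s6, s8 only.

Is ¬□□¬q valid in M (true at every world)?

Yes

Recall that □ψ holds at a world iff ψ holds at every accessible world, and ◇ψ holds iff ψ holds at some accessible world.
Let φ = ¬□□¬q. Evaluate φ at each world:
  s0 (successors {s4}): φ is true.
  s1 (successors {s6, s7}): φ is true.
  s2 (successors {s4, s5, s7}): φ is true.
  s3 (successors {s2, s8}): φ is true.
  s4 (successors {s4, s6, s9}): φ is true.
  s5 (successors {s5, s7, s9}): φ is true.
  s6 (successors {s1, s9}): φ is true.
  s7 (successors {s0, s2, s3, s4, s7, s8}): φ is true.
  s8 (successors {s1, s3, s4, s5, s7, s8}): φ is true.
  s9 (successors {s3, s4, s7, s8}): φ is true.
For instance, at s3:
  At s3: □□¬q is false, so ¬□□¬q is true.
    At s3: □□¬q requires □¬q at every successor {s2, s8}.
      □¬q fails at s8, so □□¬q is false at s3.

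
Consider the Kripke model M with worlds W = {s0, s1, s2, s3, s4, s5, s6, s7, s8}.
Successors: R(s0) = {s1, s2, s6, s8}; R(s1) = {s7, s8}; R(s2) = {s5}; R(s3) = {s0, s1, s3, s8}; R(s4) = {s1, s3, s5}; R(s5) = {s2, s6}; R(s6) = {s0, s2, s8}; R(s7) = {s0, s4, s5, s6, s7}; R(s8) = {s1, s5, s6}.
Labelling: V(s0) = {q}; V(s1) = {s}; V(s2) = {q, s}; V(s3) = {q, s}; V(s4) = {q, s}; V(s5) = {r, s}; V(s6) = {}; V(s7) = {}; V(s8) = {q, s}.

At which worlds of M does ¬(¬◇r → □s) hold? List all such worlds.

s0, s1, s3, s5, s6

Recall that □ψ holds at a world iff ψ holds at every accessible world, and ◇ψ holds iff ψ holds at some accessible world.
Let φ = ¬(¬◇r → □s). Evaluate φ at each world:
  s0 (successors {s1, s2, s6, s8}): φ is true.
  s1 (successors {s7, s8}): φ is true.
  s2 (successors {s5}): φ is false.
  s3 (successors {s0, s1, s3, s8}): φ is true.
  s4 (successors {s1, s3, s5}): φ is false.
  s5 (successors {s2, s6}): φ is true.
  s6 (successors {s0, s2, s8}): φ is true.
  s7 (successors {s0, s4, s5, s6, s7}): φ is false.
  s8 (successors {s1, s5, s6}): φ is false.
For instance, at s1:
  At s1: ¬◇r → □s is false, so ¬(¬◇r → □s) is true.
    At s1: ¬◇r is true, □s is false, so ¬◇r → □s is false.
      At s1: ◇r is false, so ¬◇r is true.
      At s1: □s requires s at every successor {s7, s8}.
        s fails at s7, so □s is false at s1.
Satisfying worlds: {s0, s1, s3, s5, s6}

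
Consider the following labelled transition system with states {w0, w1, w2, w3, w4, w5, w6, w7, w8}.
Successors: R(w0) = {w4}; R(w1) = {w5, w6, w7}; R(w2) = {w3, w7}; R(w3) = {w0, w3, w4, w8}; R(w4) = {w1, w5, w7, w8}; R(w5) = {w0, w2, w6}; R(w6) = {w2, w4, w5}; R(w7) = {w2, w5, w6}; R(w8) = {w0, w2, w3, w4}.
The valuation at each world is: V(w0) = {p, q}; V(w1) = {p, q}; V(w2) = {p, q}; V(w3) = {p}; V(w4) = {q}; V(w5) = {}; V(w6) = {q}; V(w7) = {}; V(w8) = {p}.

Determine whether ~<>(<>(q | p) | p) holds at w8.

At w8: <>(<>(q | p) | p) is true, so ~<>(<>(q | p) | p) is false.
  At w8: <>(<>(q | p) | p) requires <>(q | p) | p at some successor in {w0, w2, w3, w4}.
    <>(q | p) | p holds at w0, so <>(<>(q | p) | p) is true at w8.
      At w0: <>(q | p) is true, p is true, so <>(q | p) | p is true.

No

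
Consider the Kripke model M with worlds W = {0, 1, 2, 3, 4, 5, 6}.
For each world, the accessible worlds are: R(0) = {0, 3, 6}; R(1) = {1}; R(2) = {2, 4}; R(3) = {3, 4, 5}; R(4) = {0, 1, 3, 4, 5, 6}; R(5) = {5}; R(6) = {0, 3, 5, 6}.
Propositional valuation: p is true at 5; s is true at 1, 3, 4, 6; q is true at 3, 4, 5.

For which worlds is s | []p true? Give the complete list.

1, 3, 4, 5, 6

Let φ = s | []p. Evaluate φ at each world:
  0 (successors {0, 3, 6}): φ is false.
  1 (successors {1}): φ is true.
  2 (successors {2, 4}): φ is false.
  3 (successors {3, 4, 5}): φ is true.
  4 (successors {0, 1, 3, 4, 5, 6}): φ is true.
  5 (successors {5}): φ is true.
  6 (successors {0, 3, 5, 6}): φ is true.
For instance, at 3:
  At 3: s is true, []p is false, so s | []p is true.
    At 3: []p requires p at every successor {3, 4, 5}.
      p fails at 3, so []p is false at 3.
Satisfying worlds: {1, 3, 4, 5, 6}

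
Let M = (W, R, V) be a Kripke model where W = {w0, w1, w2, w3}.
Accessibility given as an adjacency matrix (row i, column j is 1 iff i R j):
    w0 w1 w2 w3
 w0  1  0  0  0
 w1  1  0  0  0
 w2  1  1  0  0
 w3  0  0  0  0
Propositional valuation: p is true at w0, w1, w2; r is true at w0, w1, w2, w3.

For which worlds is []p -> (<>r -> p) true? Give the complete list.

w0, w1, w2, w3

Let φ = []p -> (<>r -> p). Evaluate φ at each world:
  w0 (successors {w0}): φ is true.
  w1 (successors {w0}): φ is true.
  w2 (successors {w0, w1}): φ is true.
  w3 (successors ∅): φ is true.
For instance, at w1:
  At w1: []p is true, <>r -> p is true, so []p -> (<>r -> p) is true.
    At w1: []p requires p at every successor {w0}.
      At w0: p is true.
    So []p is true at w1.
    At w1: <>r is true, p is true, so <>r -> p is true.
      At w1: <>r requires r at some successor in {w0}.
        r holds at w0, so <>r is true at w1.
Satisfying worlds: {w0, w1, w2, w3}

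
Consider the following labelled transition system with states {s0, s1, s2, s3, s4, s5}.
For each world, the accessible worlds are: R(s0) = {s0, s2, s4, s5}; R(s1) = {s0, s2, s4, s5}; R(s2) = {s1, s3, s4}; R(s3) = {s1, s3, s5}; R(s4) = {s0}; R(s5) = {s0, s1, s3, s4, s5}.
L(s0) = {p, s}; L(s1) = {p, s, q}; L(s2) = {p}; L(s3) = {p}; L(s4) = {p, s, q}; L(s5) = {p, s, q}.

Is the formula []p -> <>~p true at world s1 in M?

No

At s1: []p is true, <>~p is false, so []p -> <>~p is false.
  At s1: []p requires p at every successor {s0, s2, s4, s5}.
    At s0: p is true.
    At s2: p is true.
    At s4: p is true.
    At s5: p is true.
  So []p is true at s1.
  At s1: <>~p requires ~p at some successor in {s0, s2, s4, s5}.
    At s0: ~p is false.
    At s2: ~p is false.
    At s4: ~p is false.
    At s5: ~p is false.
  So <>~p is false at s1.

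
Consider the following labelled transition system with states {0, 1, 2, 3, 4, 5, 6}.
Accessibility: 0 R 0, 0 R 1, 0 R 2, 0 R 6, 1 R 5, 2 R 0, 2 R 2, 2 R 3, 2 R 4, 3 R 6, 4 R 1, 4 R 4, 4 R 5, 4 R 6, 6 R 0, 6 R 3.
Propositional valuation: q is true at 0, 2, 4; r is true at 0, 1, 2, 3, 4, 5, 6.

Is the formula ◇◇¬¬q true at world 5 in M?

At 5: no accessible worlds, so ◇◇¬¬q is false.

No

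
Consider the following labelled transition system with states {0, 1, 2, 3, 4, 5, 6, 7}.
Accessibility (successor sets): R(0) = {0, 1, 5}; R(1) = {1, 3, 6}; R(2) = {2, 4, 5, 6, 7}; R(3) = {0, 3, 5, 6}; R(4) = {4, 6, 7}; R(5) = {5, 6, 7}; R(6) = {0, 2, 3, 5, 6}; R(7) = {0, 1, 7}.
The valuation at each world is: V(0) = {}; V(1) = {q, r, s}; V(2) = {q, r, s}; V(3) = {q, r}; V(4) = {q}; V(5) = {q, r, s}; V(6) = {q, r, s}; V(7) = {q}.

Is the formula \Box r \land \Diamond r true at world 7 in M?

At 7: \Box r is false, \Diamond r is true, so \Box r \land \Diamond r is false.
  At 7: \Box r requires r at every successor {0, 1, 7}.
    r fails at 0, so \Box r is false at 7.
  At 7: \Diamond r requires r at some successor in {0, 1, 7}.
    r holds at 1, so \Diamond r is true at 7.

No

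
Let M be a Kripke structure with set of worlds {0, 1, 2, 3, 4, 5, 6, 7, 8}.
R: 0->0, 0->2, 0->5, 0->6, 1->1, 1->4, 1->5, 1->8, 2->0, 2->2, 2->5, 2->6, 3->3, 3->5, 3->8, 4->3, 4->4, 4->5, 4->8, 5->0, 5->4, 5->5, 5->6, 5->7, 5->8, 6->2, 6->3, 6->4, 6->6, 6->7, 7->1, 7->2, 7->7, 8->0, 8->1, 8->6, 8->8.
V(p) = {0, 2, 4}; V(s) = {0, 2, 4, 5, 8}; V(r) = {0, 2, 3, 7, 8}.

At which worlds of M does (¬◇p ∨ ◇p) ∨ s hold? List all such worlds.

Let φ = (¬◇p ∨ ◇p) ∨ s. Evaluate φ at each world:
  0 (successors {0, 2, 5, 6}): φ is true.
  1 (successors {1, 4, 5, 8}): φ is true.
  2 (successors {0, 2, 5, 6}): φ is true.
  3 (successors {3, 5, 8}): φ is true.
  4 (successors {3, 4, 5, 8}): φ is true.
  5 (successors {0, 4, 5, 6, 7, 8}): φ is true.
  6 (successors {2, 3, 4, 6, 7}): φ is true.
  7 (successors {1, 2, 7}): φ is true.
  8 (successors {0, 1, 6, 8}): φ is true.
For instance, at 7:
  At 7: ¬◇p ∨ ◇p is true, s is false, so (¬◇p ∨ ◇p) ∨ s is true.
    At 7: ¬◇p is false, ◇p is true, so ¬◇p ∨ ◇p is true.
      At 7: ◇p is true, so ¬◇p is false.
      At 7: ◇p requires p at some successor in {1, 2, 7}.
        p holds at 2, so ◇p is true at 7.
Satisfying worlds: {0, 1, 2, 3, 4, 5, 6, 7, 8}

0, 1, 2, 3, 4, 5, 6, 7, 8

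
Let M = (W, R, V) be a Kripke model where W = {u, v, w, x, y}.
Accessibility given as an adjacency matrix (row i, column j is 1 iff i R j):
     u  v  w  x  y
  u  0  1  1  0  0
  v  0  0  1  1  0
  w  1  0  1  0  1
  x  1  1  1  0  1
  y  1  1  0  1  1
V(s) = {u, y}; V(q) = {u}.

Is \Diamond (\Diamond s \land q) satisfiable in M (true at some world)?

No

Recall that \Diamond ψ holds at a world iff ψ holds at some accessible world.
Let φ = \Diamond (\Diamond s \land q). Evaluate φ at each world:
  u (successors {v, w}): φ is false.
  v (successors {w, x}): φ is false.
  w (successors {u, w, y}): φ is false.
  x (successors {u, v, w, y}): φ is false.
  y (successors {u, v, x, y}): φ is false.
For instance, at v:
  At v: \Diamond (\Diamond s \land q) requires \Diamond s \land q at some successor in {w, x}.
    At w: \Diamond s \land q is false.
    At x: \Diamond s \land q is false.
  So \Diamond (\Diamond s \land q) is false at v.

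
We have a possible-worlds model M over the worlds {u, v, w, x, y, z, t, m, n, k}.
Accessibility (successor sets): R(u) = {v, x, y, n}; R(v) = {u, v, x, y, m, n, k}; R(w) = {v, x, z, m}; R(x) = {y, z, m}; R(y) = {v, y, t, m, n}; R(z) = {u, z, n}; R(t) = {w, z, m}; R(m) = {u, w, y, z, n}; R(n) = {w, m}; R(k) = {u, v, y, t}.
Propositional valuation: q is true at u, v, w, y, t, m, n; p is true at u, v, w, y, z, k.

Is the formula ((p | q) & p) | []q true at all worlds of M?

No

Let φ = ((p | q) & p) | []q. Evaluate φ at each world:
  u (successors {v, x, y, n}): φ is true.
  v (successors {u, v, x, y, m, n, k}): φ is true.
  w (successors {v, x, z, m}): φ is true.
  x (successors {y, z, m}): φ is false.
  y (successors {v, y, t, m, n}): φ is true.
  z (successors {u, z, n}): φ is true.
  t (successors {w, z, m}): φ is false.
  m (successors {u, w, y, z, n}): φ is false.
  n (successors {w, m}): φ is true.
  k (successors {u, v, y, t}): φ is true.
Detail at x (counterexample):
  At x: (p | q) & p is false, []q is false, so ((p | q) & p) | []q is false.
    At x: []q requires q at every successor {y, z, m}.
      q fails at z, so []q is false at x.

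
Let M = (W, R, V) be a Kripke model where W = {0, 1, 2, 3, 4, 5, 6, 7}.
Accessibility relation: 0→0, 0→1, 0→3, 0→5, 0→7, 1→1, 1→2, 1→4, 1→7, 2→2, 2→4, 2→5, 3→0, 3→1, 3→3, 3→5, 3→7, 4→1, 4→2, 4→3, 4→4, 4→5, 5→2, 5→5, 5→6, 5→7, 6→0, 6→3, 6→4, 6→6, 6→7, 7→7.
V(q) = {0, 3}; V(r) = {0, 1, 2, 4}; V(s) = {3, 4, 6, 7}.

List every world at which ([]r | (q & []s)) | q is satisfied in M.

Let φ = ([]r | (q & []s)) | q. Evaluate φ at each world:
  0 (successors {0, 1, 3, 5, 7}): φ is true.
  1 (successors {1, 2, 4, 7}): φ is false.
  2 (successors {2, 4, 5}): φ is false.
  3 (successors {0, 1, 3, 5, 7}): φ is true.
  4 (successors {1, 2, 3, 4, 5}): φ is false.
  5 (successors {2, 5, 6, 7}): φ is false.
  6 (successors {0, 3, 4, 6, 7}): φ is false.
  7 (successors {7}): φ is false.
For instance, at 4:
  At 4: []r | (q & []s) is false, q is false, so ([]r | (q & []s)) | q is false.
    At 4: []r is false, q & []s is false, so []r | (q & []s) is false.
      At 4: []r requires r at every successor {1, 2, 3, 4, 5}.
        r fails at 3, so []r is false at 4.
      At 4: q is false, []s is false, so q & []s is false.
Satisfying worlds: {0, 3}

0, 3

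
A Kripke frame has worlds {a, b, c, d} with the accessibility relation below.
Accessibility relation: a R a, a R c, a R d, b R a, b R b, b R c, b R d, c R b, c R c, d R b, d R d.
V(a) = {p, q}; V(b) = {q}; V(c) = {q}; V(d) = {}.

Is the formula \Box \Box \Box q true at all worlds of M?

No

Recall that \Box ψ holds at a world iff ψ holds at every accessible world, and \Diamond ψ holds iff ψ holds at some accessible world.
Let φ = \Box \Box \Box q. Evaluate φ at each world:
  a (successors {a, c, d}): φ is false.
  b (successors {a, b, c, d}): φ is false.
  c (successors {b, c}): φ is false.
  d (successors {b, d}): φ is false.
Detail at a (counterexample):
  At a: \Box \Box \Box q requires \Box \Box q at every successor {a, c, d}.
    \Box \Box q fails at a, so \Box \Box \Box q is false at a.
      At a: \Box \Box q requires \Box q at every successor {a, c, d}.
        \Box q fails at a, so \Box \Box q is false at a.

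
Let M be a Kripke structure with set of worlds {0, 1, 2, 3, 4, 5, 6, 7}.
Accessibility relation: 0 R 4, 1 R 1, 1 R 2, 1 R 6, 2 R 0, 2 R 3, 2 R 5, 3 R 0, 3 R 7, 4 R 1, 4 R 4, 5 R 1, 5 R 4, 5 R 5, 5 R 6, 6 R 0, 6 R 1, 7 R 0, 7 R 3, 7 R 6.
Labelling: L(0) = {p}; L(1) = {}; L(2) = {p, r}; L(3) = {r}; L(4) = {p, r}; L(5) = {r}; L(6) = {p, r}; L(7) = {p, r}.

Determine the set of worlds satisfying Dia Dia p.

Let φ = Dia Dia p. Evaluate φ at each world:
  0 (successors {4}): φ is true.
  1 (successors {1, 2, 6}): φ is true.
  2 (successors {0, 3, 5}): φ is true.
  3 (successors {0, 7}): φ is true.
  4 (successors {1, 4}): φ is true.
  5 (successors {1, 4, 5, 6}): φ is true.
  6 (successors {0, 1}): φ is true.
  7 (successors {0, 3, 6}): φ is true.
For instance, at 5:
  At 5: Dia Dia p requires Dia p at some successor in {1, 4, 5, 6}.
    Dia p holds at 1, so Dia Dia p is true at 5.
      At 1: Dia p requires p at some successor in {1, 2, 6}.
        p holds at 2, so Dia p is true at 1.
Satisfying worlds: {0, 1, 2, 3, 4, 5, 6, 7}

0, 1, 2, 3, 4, 5, 6, 7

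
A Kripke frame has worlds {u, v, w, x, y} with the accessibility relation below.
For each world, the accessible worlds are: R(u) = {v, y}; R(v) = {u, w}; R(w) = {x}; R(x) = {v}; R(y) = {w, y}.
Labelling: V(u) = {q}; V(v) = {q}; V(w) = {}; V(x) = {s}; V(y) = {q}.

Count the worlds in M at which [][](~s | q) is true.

3

Let φ = [][](~s | q). Evaluate φ at each world:
  u (successors {v, y}): φ is true.
  v (successors {u, w}): φ is false.
  w (successors {x}): φ is true.
  x (successors {v}): φ is true.
  y (successors {w, y}): φ is false.
For instance, at w:
  At w: [][](~s | q) requires [](~s | q) at every successor {x}.
      At x: [](~s | q) requires ~s | q at every successor {v}.
        At v: ~s | q is true.
      So [](~s | q) is true at x.
  So [][](~s | q) is true at w.
Satisfying worlds: {u, w, x}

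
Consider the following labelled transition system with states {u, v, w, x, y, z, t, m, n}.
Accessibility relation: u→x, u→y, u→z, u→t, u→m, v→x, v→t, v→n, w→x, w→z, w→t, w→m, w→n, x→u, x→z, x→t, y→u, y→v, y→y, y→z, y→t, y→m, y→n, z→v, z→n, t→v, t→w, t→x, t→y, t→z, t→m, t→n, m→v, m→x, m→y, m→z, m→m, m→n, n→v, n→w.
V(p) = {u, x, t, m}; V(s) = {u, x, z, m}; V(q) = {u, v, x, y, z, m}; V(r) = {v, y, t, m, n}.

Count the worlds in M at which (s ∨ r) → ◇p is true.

Recall that ◇ψ holds at a world iff ψ holds at some accessible world.
Let φ = (s ∨ r) → ◇p. Evaluate φ at each world:
  u (successors {x, y, z, t, m}): φ is true.
  v (successors {x, t, n}): φ is true.
  w (successors {x, z, t, m, n}): φ is true.
  x (successors {u, z, t}): φ is true.
  y (successors {u, v, y, z, t, m, n}): φ is true.
  z (successors {v, n}): φ is false.
  t (successors {v, w, x, y, z, m, n}): φ is true.
  m (successors {v, x, y, z, m, n}): φ is true.
  n (successors {v, w}): φ is false.
For instance, at n:
  At n: s ∨ r is true, ◇p is false, so (s ∨ r) → ◇p is false.
    At n: ◇p requires p at some successor in {v, w}.
      At v: p is false.
      At w: p is false.
    So ◇p is false at n.
Satisfying worlds: {u, v, w, x, y, t, m}

7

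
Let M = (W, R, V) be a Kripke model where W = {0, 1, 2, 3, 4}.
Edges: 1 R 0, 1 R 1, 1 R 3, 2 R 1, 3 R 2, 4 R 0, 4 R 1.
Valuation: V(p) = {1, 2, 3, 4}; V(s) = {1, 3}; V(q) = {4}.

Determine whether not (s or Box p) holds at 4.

Yes

Recall that Box ψ holds at a world iff ψ holds at every accessible world, and Dia ψ holds iff ψ holds at some accessible world.
At 4: s or Box p is false, so not (s or Box p) is true.
  At 4: s is false, Box p is false, so s or Box p is false.
    At 4: Box p requires p at every successor {0, 1}.
      p fails at 0, so Box p is false at 4.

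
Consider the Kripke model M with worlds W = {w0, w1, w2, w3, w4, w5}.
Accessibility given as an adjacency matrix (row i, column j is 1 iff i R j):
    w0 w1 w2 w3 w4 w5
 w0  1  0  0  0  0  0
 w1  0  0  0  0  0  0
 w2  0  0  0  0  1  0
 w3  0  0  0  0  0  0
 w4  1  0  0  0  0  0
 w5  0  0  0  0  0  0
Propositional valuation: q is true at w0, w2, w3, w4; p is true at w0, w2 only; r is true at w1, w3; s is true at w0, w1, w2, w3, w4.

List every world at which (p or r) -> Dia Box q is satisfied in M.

w0, w2, w4, w5

Let φ = (p or r) -> Dia Box q. Evaluate φ at each world:
  w0 (successors {w0}): φ is true.
  w1 (successors ∅): φ is false.
  w2 (successors {w4}): φ is true.
  w3 (successors ∅): φ is false.
  w4 (successors {w0}): φ is true.
  w5 (successors ∅): φ is true.
For instance, at w4:
  At w4: p or r is false, Dia Box q is true, so (p or r) -> Dia Box q is true.
    At w4: Dia Box q requires Box q at some successor in {w0}.
      Box q holds at w0, so Dia Box q is true at w4.
Satisfying worlds: {w0, w2, w4, w5}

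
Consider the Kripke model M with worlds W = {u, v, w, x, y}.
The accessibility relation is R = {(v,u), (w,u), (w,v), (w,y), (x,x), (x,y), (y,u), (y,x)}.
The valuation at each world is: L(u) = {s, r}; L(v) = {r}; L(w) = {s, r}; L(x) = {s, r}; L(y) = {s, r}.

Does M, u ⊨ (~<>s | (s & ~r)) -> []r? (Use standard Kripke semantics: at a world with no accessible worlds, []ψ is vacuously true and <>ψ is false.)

Yes

At u: ~<>s | (s & ~r) is true, []r is true, so (~<>s | (s & ~r)) -> []r is true.
  At u: ~<>s is true, s & ~r is false, so ~<>s | (s & ~r) is true.
    At u: <>s is false, so ~<>s is true.
      At u: no accessible worlds, so <>s is false.
  At u: no accessible worlds, so []r holds vacuously.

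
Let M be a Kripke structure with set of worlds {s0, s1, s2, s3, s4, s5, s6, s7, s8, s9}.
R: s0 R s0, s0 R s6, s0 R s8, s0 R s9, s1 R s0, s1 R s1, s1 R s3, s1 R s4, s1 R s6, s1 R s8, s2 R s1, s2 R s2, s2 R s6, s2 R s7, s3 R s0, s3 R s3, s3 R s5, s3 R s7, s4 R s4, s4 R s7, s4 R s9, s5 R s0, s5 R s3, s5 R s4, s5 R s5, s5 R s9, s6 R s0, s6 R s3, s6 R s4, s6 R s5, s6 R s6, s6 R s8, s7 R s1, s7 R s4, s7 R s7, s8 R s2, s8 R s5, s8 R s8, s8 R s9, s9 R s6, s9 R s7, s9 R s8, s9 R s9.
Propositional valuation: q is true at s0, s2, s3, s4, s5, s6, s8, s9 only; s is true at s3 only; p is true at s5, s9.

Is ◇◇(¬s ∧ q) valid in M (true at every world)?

Yes

Recall that ◇ψ holds at a world iff ψ holds at some accessible world.
Let φ = ◇◇(¬s ∧ q). Evaluate φ at each world:
  s0 (successors {s0, s6, s8, s9}): φ is true.
  s1 (successors {s0, s1, s3, s4, s6, s8}): φ is true.
  s2 (successors {s1, s2, s6, s7}): φ is true.
  s3 (successors {s0, s3, s5, s7}): φ is true.
  s4 (successors {s4, s7, s9}): φ is true.
  s5 (successors {s0, s3, s4, s5, s9}): φ is true.
  s6 (successors {s0, s3, s4, s5, s6, s8}): φ is true.
  s7 (successors {s1, s4, s7}): φ is true.
  s8 (successors {s2, s5, s8, s9}): φ is true.
  s9 (successors {s6, s7, s8, s9}): φ is true.
For instance, at s8:
  At s8: ◇◇(¬s ∧ q) requires ◇(¬s ∧ q) at some successor in {s2, s5, s8, s9}.
    ◇(¬s ∧ q) holds at s2, so ◇◇(¬s ∧ q) is true at s8.
      At s2: ◇(¬s ∧ q) requires ¬s ∧ q at some successor in {s1, s2, s6, s7}.
        ¬s ∧ q holds at s2, so ◇(¬s ∧ q) is true at s2.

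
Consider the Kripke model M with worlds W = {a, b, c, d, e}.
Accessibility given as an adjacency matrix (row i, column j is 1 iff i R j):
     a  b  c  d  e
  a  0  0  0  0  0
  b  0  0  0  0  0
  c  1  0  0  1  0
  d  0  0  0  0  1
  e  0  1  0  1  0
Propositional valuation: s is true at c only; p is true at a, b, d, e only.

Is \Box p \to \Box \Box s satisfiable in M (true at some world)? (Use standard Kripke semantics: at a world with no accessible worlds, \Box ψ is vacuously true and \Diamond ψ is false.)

Yes

Recall that \Box ψ holds at a world iff ψ holds at every accessible world, and \Diamond ψ holds iff ψ holds at some accessible world.
Let φ = \Box p \to \Box \Box s. Evaluate φ at each world:
  a (successors ∅): φ is true.
  b (successors ∅): φ is true.
  c (successors {a, d}): φ is false.
  d (successors {e}): φ is false.
  e (successors {b, d}): φ is false.
Detail at a (witness):
  At a: \Box p is true, \Box \Box s is true, so \Box p \to \Box \Box s is true.
    At a: no accessible worlds, so \Box p holds vacuously.
    At a: no accessible worlds, so \Box \Box s holds vacuously.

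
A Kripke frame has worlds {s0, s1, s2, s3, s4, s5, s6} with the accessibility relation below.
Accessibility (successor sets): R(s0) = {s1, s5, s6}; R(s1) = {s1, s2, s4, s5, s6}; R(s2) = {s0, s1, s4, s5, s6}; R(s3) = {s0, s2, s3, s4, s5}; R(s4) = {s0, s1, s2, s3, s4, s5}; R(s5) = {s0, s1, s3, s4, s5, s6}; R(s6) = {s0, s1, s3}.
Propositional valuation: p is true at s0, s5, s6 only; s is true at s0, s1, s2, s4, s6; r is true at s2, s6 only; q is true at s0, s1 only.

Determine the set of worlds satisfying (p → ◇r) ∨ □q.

s0, s1, s2, s3, s4, s5

Let φ = (p → ◇r) ∨ □q. Evaluate φ at each world:
  s0 (successors {s1, s5, s6}): φ is true.
  s1 (successors {s1, s2, s4, s5, s6}): φ is true.
  s2 (successors {s0, s1, s4, s5, s6}): φ is true.
  s3 (successors {s0, s2, s3, s4, s5}): φ is true.
  s4 (successors {s0, s1, s2, s3, s4, s5}): φ is true.
  s5 (successors {s0, s1, s3, s4, s5, s6}): φ is true.
  s6 (successors {s0, s1, s3}): φ is false.
For instance, at s6:
  At s6: p → ◇r is false, □q is false, so (p → ◇r) ∨ □q is false.
    At s6: p is true, ◇r is false, so p → ◇r is false.
      At s6: ◇r requires r at some successor in {s0, s1, s3}.
        At s0: r is false.
        At s1: r is false.
        At s3: r is false.
      So ◇r is false at s6.
    At s6: □q requires q at every successor {s0, s1, s3}.
      q fails at s3, so □q is false at s6.
Satisfying worlds: {s0, s1, s2, s3, s4, s5}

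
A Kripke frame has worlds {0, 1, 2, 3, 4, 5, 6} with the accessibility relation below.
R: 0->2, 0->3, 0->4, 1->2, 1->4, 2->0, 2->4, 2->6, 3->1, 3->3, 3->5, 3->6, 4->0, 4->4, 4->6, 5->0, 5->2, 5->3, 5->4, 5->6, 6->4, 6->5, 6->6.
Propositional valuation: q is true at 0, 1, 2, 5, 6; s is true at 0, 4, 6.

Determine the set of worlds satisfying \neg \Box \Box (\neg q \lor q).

Let φ = \neg \Box \Box (\neg q \lor q). Evaluate φ at each world:
  0 (successors {2, 3, 4}): φ is false.
  1 (successors {2, 4}): φ is false.
  2 (successors {0, 4, 6}): φ is false.
  3 (successors {1, 3, 5, 6}): φ is false.
  4 (successors {0, 4, 6}): φ is false.
  5 (successors {0, 2, 3, 4, 6}): φ is false.
  6 (successors {4, 5, 6}): φ is false.
For instance, at 0:
  At 0: \Box \Box (\neg q \lor q) is true, so \neg \Box \Box (\neg q \lor q) is false.
    At 0: \Box \Box (\neg q \lor q) requires \Box (\neg q \lor q) at every successor {2, 3, 4}.
      At 2: \Box (\neg q \lor q) is true.
      At 3: \Box (\neg q \lor q) is true.
      At 4: \Box (\neg q \lor q) is true.
    So \Box \Box (\neg q \lor q) is true at 0.
Satisfying worlds: none.

none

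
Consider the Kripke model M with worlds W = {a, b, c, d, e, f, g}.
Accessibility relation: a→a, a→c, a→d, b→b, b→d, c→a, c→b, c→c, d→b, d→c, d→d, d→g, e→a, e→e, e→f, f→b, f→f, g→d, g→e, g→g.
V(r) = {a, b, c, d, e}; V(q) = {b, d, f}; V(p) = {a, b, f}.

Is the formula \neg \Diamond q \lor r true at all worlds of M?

No

Recall that \Diamond ψ holds at a world iff ψ holds at some accessible world.
Let φ = \neg \Diamond q \lor r. Evaluate φ at each world:
  a (successors {a, c, d}): φ is true.
  b (successors {b, d}): φ is true.
  c (successors {a, b, c}): φ is true.
  d (successors {b, c, d, g}): φ is true.
  e (successors {a, e, f}): φ is true.
  f (successors {b, f}): φ is false.
  g (successors {d, e, g}): φ is false.
Detail at f (counterexample):
  At f: \neg \Diamond q is false, r is false, so \neg \Diamond q \lor r is false.
    At f: \Diamond q is true, so \neg \Diamond q is false.
      At f: \Diamond q requires q at some successor in {b, f}.
        q holds at b, so \Diamond q is true at f.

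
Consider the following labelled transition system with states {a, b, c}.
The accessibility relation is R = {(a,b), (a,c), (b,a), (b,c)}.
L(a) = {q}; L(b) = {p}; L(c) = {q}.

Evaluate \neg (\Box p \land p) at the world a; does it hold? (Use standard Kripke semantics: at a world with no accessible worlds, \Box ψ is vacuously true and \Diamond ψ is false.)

Yes

At a: \Box p \land p is false, so \neg (\Box p \land p) is true.
  At a: \Box p is false, p is false, so \Box p \land p is false.
    At a: \Box p requires p at every successor {b, c}.
      p fails at c, so \Box p is false at a.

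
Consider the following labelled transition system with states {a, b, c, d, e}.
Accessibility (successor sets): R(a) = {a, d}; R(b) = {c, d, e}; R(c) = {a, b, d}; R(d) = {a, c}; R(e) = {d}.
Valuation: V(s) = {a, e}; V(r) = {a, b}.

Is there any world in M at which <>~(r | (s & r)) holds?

Let φ = <>~(r | (s & r)). Evaluate φ at each world:
  a (successors {a, d}): φ is true.
  b (successors {c, d, e}): φ is true.
  c (successors {a, b, d}): φ is true.
  d (successors {a, c}): φ is true.
  e (successors {d}): φ is true.
Detail at a (witness):
  At a: <>~(r | (s & r)) requires ~(r | (s & r)) at some successor in {a, d}.
    ~(r | (s & r)) holds at d, so <>~(r | (s & r)) is true at a.

Yes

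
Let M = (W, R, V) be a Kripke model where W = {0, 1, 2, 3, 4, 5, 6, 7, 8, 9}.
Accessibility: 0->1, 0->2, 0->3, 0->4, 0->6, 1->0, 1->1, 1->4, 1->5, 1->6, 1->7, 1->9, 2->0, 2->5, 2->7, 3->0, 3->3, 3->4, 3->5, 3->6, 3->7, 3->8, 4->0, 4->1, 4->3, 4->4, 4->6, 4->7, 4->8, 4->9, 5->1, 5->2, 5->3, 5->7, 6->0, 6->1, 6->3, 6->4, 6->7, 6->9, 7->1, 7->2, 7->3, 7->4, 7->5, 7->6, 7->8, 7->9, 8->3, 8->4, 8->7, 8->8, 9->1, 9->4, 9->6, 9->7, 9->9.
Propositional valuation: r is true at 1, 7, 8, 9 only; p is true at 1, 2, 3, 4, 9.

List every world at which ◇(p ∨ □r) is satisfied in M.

Let φ = ◇(p ∨ □r). Evaluate φ at each world:
  0 (successors {1, 2, 3, 4, 6}): φ is true.
  1 (successors {0, 1, 4, 5, 6, 7, 9}): φ is true.
  2 (successors {0, 5, 7}): φ is false.
  3 (successors {0, 3, 4, 5, 6, 7, 8}): φ is true.
  4 (successors {0, 1, 3, 4, 6, 7, 8, 9}): φ is true.
  5 (successors {1, 2, 3, 7}): φ is true.
  6 (successors {0, 1, 3, 4, 7, 9}): φ is true.
  7 (successors {1, 2, 3, 4, 5, 6, 8, 9}): φ is true.
  8 (successors {3, 4, 7, 8}): φ is true.
  9 (successors {1, 4, 6, 7, 9}): φ is true.
For instance, at 9:
  At 9: ◇(p ∨ □r) requires p ∨ □r at some successor in {1, 4, 6, 7, 9}.
    p ∨ □r holds at 1, so ◇(p ∨ □r) is true at 9.
      At 1: p is true, □r is false, so p ∨ □r is true.
Satisfying worlds: {0, 1, 3, 4, 5, 6, 7, 8, 9}

0, 1, 3, 4, 5, 6, 7, 8, 9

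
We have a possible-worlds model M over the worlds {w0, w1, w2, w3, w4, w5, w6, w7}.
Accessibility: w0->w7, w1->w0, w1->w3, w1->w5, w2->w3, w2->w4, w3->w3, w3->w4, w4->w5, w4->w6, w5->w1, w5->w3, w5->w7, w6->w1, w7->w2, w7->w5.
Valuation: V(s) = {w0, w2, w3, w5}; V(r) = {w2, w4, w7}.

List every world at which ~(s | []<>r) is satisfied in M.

Let φ = ~(s | []<>r). Evaluate φ at each world:
  w0 (successors {w7}): φ is false.
  w1 (successors {w0, w3, w5}): φ is false.
  w2 (successors {w3, w4}): φ is false.
  w3 (successors {w3, w4}): φ is false.
  w4 (successors {w5, w6}): φ is true.
  w5 (successors {w1, w3, w7}): φ is false.
  w6 (successors {w1}): φ is true.
  w7 (successors {w2, w5}): φ is false.
For instance, at w7:
  At w7: s | []<>r is true, so ~(s | []<>r) is false.
    At w7: s is false, []<>r is true, so s | []<>r is true.
      At w7: []<>r requires <>r at every successor {w2, w5}.
        At w2: <>r is true.
        At w5: <>r is true.
      So []<>r is true at w7.
Satisfying worlds: {w4, w6}

w4, w6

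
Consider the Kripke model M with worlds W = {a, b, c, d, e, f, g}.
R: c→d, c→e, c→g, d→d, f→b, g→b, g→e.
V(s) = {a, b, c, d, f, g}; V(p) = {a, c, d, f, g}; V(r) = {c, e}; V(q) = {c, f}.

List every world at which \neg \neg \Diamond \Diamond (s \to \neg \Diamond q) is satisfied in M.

Recall that \Diamond ψ holds at a world iff ψ holds at some accessible world.
Let φ = \neg \neg \Diamond \Diamond (s \to \neg \Diamond q). Evaluate φ at each world:
  a (successors ∅): φ is false.
  b (successors ∅): φ is false.
  c (successors {d, e, g}): φ is true.
  d (successors {d}): φ is true.
  e (successors ∅): φ is false.
  f (successors {b}): φ is false.
  g (successors {b, e}): φ is false.
For instance, at g:
  At g: \neg \Diamond \Diamond (s \to \neg \Diamond q) is true, so \neg \neg \Diamond \Diamond (s \to \neg \Diamond q) is false.
    At g: \Diamond \Diamond (s \to \neg \Diamond q) is false, so \neg \Diamond \Diamond (s \to \neg \Diamond q) is true.
      At g: \Diamond \Diamond (s \to \neg \Diamond q) requires \Diamond (s \to \neg \Diamond q) at some successor in {b, e}.
        At b: \Diamond (s \to \neg \Diamond q) is false.
        At e: \Diamond (s \to \neg \Diamond q) is false.
      So \Diamond \Diamond (s \to \neg \Diamond q) is false at g.
Satisfying worlds: {c, d}

c, d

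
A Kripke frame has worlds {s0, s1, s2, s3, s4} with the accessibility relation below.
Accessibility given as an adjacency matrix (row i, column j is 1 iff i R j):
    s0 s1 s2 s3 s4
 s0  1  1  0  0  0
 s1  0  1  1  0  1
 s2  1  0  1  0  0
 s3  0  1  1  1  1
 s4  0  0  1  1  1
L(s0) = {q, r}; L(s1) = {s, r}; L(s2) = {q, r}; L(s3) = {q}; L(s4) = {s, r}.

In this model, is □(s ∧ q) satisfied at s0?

No

Recall that □ψ holds at a world iff ψ holds at every accessible world, and ◇ψ holds iff ψ holds at some accessible world.
At s0: □(s ∧ q) requires s ∧ q at every successor {s0, s1}.
  s ∧ q fails at s0, so □(s ∧ q) is false at s0.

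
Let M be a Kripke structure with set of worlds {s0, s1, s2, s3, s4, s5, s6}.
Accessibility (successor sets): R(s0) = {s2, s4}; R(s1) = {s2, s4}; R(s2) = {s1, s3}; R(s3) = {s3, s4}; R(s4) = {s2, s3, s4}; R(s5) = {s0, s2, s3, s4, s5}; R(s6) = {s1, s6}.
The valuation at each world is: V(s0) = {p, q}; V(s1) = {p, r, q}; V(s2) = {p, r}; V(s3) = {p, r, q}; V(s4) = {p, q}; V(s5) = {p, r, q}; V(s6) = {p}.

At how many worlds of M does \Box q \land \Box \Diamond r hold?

2

Let φ = \Box q \land \Box \Diamond r. Evaluate φ at each world:
  s0 (successors {s2, s4}): φ is false.
  s1 (successors {s2, s4}): φ is false.
  s2 (successors {s1, s3}): φ is true.
  s3 (successors {s3, s4}): φ is true.
  s4 (successors {s2, s3, s4}): φ is false.
  s5 (successors {s0, s2, s3, s4, s5}): φ is false.
  s6 (successors {s1, s6}): φ is false.
For instance, at s4:
  At s4: \Box q is false, \Box \Diamond r is true, so \Box q \land \Box \Diamond r is false.
    At s4: \Box q requires q at every successor {s2, s3, s4}.
      q fails at s2, so \Box q is false at s4.
    At s4: \Box \Diamond r requires \Diamond r at every successor {s2, s3, s4}.
      At s2: \Diamond r is true.
      At s3: \Diamond r is true.
      At s4: \Diamond r is true.
    So \Box \Diamond r is true at s4.
Satisfying worlds: {s2, s3}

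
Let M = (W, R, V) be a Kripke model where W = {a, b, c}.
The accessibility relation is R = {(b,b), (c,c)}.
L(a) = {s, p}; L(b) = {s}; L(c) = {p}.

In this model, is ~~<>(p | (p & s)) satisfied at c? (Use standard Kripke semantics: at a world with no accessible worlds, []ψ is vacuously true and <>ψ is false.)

Yes

Recall that <>ψ holds at a world iff ψ holds at some accessible world.
At c: ~<>(p | (p & s)) is false, so ~~<>(p | (p & s)) is true.
  At c: <>(p | (p & s)) is true, so ~<>(p | (p & s)) is false.
    At c: <>(p | (p & s)) requires p | (p & s) at some successor in {c}.
      p | (p & s) holds at c, so <>(p | (p & s)) is true at c.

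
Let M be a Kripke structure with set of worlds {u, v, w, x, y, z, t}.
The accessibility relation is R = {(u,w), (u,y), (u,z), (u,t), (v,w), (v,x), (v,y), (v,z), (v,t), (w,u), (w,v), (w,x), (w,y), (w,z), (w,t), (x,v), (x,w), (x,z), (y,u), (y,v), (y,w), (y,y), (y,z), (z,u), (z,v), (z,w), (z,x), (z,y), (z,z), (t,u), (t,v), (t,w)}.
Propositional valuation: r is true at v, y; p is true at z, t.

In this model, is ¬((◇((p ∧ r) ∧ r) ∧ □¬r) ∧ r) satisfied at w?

Yes

Recall that □ψ holds at a world iff ψ holds at every accessible world, and ◇ψ holds iff ψ holds at some accessible world.
At w: (◇((p ∧ r) ∧ r) ∧ □¬r) ∧ r is false, so ¬((◇((p ∧ r) ∧ r) ∧ □¬r) ∧ r) is true.
  At w: ◇((p ∧ r) ∧ r) ∧ □¬r is false, r is false, so (◇((p ∧ r) ∧ r) ∧ □¬r) ∧ r is false.
    At w: ◇((p ∧ r) ∧ r) is false, □¬r is false, so ◇((p ∧ r) ∧ r) ∧ □¬r is false.
      At w: ◇((p ∧ r) ∧ r) requires (p ∧ r) ∧ r at some successor in {u, v, x, y, z, t}.
        At u: (p ∧ r) ∧ r is false.
        At v: (p ∧ r) ∧ r is false.
        At x: (p ∧ r) ∧ r is false.
        At y: (p ∧ r) ∧ r is false.
        At z: (p ∧ r) ∧ r is false.
        At t: (p ∧ r) ∧ r is false.
      So ◇((p ∧ r) ∧ r) is false at w.
      At w: □¬r requires ¬r at every successor {u, v, x, y, z, t}.
        ¬r fails at v, so □¬r is false at w.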